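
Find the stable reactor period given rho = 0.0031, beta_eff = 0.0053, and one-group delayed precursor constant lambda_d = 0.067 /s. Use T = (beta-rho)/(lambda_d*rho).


T = (beta - rho) / (lambda_d * rho)
T = (0.0053 - 0.0031) / (0.067 * 0.0031)
T = 10.592 s

10.592


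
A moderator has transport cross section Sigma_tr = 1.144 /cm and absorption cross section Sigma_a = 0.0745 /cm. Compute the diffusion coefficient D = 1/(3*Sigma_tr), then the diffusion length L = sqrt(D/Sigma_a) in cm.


D = 1 / (3 * Sigma_tr) = 1 / (3 * 1.144) = 0.2913753 cm
L = sqrt(D / Sigma_a)
L = sqrt(0.2913753 / 0.0745)
L = 1.9776 cm

1.9776


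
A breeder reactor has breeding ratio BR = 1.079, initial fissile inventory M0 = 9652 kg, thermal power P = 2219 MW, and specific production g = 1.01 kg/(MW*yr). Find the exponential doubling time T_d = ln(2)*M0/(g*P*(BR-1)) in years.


Breeding gain G = BR - 1 = 1.079 - 1 = 0.079
Fissile production rate = g * P * G = 1.01 * 2219 * 0.079 = 177.05401 kg/yr
T_d = ln(2) * M0 / (g * P * G)
T_d = ln(2) * 9652 / 177.05401 = 37.787 yr

37.787


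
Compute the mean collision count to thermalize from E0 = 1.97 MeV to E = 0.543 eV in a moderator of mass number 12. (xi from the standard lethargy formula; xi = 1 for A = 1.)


xi = 1 + (A-1)^2/(2A)*ln((A-1)/(A+1)) = 0.1577690 (for A = 12)
n = ln(E0/E) / xi
n = ln(1.97e6 / 0.543) / 0.1577690
n = ln(3.627993e+06) / 0.1577690 = 95.736

95.736


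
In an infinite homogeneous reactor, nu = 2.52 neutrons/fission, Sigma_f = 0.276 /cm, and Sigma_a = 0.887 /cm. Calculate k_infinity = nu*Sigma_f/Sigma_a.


k_inf = nu * Sigma_f / Sigma_a
k_inf = 2.52 * 0.276 / 0.887
k_inf = 0.78413

0.78413


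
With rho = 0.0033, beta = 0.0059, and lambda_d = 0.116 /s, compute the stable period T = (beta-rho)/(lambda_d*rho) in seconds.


T = (beta - rho) / (lambda_d * rho)
T = (0.0059 - 0.0033) / (0.116 * 0.0033)
T = 6.7921 s

6.7921


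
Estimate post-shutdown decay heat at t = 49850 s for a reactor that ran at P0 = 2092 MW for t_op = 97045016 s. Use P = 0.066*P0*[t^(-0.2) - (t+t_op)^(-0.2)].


P/P0 = 0.066 * [t^(-0.2) - (t + t_op)^(-0.2)]
P/P0 = 0.066 * [49850^(-0.2) - (49850 + 97045016)^(-0.2)]
P/P0 = 0.066 * [0.1149389 - 0.02526741] = 0.005918318
P = 2092 * 0.005918318 = 12.381 MW

12.381


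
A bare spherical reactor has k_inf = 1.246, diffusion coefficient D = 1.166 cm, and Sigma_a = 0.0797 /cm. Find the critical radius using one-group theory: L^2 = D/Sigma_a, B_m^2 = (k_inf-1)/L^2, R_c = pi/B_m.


L^2 = D / Sigma_a = 1.166 / 0.0797 = 14.62986 cm^2
B_m^2 = (k_inf - 1) / L^2 = (1.246 - 1) / 14.62986 = 0.01681493 /cm^2
For a bare sphere: B_g = pi/R, so R_c = pi / sqrt(B_m^2)
R_c = pi / sqrt(0.01681493) = 24.227 cm

24.227


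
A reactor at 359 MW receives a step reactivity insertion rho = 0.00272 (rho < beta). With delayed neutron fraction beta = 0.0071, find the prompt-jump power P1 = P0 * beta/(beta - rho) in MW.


P1/P0 = beta / (beta - rho)
P1/P0 = 0.0071 / (0.0071 - 0.00272) = 1.621005
P1 = 359 * 1.621005 = 581.94 MW

581.94


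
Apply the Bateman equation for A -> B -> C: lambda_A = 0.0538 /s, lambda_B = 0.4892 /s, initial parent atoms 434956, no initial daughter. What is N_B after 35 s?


N_B(t) = lambda_A * N_A0 / (lambda_B - lambda_A) * [exp(-lambda_A*t) - exp(-lambda_B*t)]
exp(-0.0538*35) = 0.1521330; exp(-0.4892*35) = 3.664459e-08
N_B = 0.0538 * 434956 / (0.4892 - 0.0538) * (0.1521330 - 3.664459e-08)
N_B = 8176.4

8176.4


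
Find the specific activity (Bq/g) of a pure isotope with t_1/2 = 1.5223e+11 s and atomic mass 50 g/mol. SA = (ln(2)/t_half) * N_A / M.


lambda = ln(2) / t_half = ln(2) / 1.5223e+11 = 4.553289e-12 /s
SA = lambda * N_A / M
SA = 4.553289e-12 * 6.022e23 / 50
SA = 5.4840e+10 Bq/g

5.4840e+10


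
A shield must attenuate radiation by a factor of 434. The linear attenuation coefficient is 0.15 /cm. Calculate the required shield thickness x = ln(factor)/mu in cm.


x = ln(factor) / mu
x = ln(434) / 0.15
x = 40.487 cm

40.487


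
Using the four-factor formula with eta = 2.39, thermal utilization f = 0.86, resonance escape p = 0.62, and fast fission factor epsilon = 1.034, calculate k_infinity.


k_inf = eta * f * p * epsilon
k_inf = 2.39 * 0.86 * 0.62 * 1.034
k_inf = 1.3177

1.3177


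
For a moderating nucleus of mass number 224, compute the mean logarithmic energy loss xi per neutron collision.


xi = 1 + (A-1)^2/(2A) * ln((A-1)/(A+1))
xi = 1 + (224-1)^2/(2*224) * ln((224-1)/(224 +1))
xi = 0.0089021

0.0089021


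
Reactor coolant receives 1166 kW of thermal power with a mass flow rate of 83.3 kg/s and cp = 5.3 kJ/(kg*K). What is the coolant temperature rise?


dT = Q / (m_dot * cp)
dT = 1166 / (83.3 * 5.3)
dT = 2.6411 C

2.6411


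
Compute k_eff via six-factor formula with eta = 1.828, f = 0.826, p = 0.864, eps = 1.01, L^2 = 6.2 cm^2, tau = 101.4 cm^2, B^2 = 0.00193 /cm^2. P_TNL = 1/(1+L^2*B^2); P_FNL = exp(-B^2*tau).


k_inf = eta*f*p*eps = 1.828*0.826*0.864*1.01 = 1.317624
P_TNL = 1/(1 + L^2*B^2) = 1/(1 + 6.2*0.00193) = 0.9881755
P_FNL = exp(-B^2*tau) = exp(-0.00193*101.4) = 0.8222572
k_eff = k_inf * P_TNL * P_FNL = 1.317624 * 0.9881755 * 0.8222572
k_eff = 1.0706

1.0706


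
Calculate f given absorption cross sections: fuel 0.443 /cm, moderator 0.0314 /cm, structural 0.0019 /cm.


f = Sigma_a_fuel / (Sigma_a_fuel + Sigma_a_mod + Sigma_a_other)
f = 0.443 / (0.443 + 0.0314 + 0.0019)
f = 0.93009

0.93009


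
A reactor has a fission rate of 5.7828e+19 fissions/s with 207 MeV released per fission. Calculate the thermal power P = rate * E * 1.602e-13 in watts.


P = fission_rate * E_MeV * 1.602e-13
P = 5.7828e+19 * 207 * 1.602e-13
P = 1.9177e+09 W

1.9177e+09


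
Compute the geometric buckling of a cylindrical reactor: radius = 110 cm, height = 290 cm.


B^2 = (2.405/R)^2 + (pi/H)^2
B^2 = (2.405/110)^2 + (pi/290)^2
B^2 = 5.9537e-04 /cm^2

5.9537e-04


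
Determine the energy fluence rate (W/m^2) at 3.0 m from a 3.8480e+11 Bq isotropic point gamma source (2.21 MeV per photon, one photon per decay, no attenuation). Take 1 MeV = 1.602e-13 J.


psi = A * E * 1.602e-13 / (4*pi*r^2)
psi = 3.8480e+11 * 2.21 * 1.602e-13 / (4*pi*3.0^2)
psi = 0.0012046 W/m^2

0.0012046


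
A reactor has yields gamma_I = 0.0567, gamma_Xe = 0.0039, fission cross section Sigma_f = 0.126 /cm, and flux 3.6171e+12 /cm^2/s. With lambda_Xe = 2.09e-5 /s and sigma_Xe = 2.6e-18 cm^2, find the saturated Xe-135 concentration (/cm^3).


Xe_eq = (gamma_I + gamma_Xe) * Sigma_f * phi / (lambda_Xe + sigma_Xe * phi)
Numerator = (0.0567 + 0.0039) * 0.126 * 3.6171e+12 = 2.761873e+10
Denominator = 2.09e-5 + 2.6e-18 * 3.6171e+12 = 3.030446e-05
Xe_eq = 2.761873e+10 / 3.030446e-05 = 9.1138e+14 /cm^3

9.1138e+14


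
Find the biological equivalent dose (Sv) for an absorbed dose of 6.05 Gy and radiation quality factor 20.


H = D * Q
H = 6.05 * 20
H = 121.00 Sv

121.00


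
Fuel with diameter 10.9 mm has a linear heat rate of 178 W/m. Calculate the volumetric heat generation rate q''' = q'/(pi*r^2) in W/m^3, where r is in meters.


r = D / 2 / 1000 = 10.9 / 2 / 1000 = 0.00545 m
q''' = q' / (pi * r^2)
q''' = 178 / (pi * 0.00545^2)
q''' = 1.9076e+06 W/m^3

1.9076e+06


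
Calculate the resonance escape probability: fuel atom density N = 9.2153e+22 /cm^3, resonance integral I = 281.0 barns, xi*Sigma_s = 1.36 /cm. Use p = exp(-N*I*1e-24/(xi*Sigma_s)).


p = exp(-N * I * 1e-24 / (xi*Sigma_s))
p = exp(-9.2153e+22 * 281.0 * 1e-24 / 1.36)
p = 5.3808e-09

5.3808e-09


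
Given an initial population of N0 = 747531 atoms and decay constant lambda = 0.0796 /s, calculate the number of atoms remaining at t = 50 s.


N = N0 * exp(-lambda * t)
N = 747531 * exp(-0.0796 * 50)
N = 13968

13968


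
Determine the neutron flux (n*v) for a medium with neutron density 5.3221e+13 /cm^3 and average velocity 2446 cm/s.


phi = n * v
phi = 5.3221e+13 * 2446
phi = 1.3018e+17 /cm^2/s

1.3018e+17


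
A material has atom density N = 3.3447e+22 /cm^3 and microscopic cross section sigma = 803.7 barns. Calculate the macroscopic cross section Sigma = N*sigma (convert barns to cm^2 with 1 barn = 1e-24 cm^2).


Sigma = N * sigma_barns * 1e-24
Sigma = 3.3447e+22 * 803.7 * 1e-24
Sigma = 26.881 /cm

26.881


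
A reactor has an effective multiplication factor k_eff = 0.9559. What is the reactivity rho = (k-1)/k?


rho = (k_eff - 1) / k_eff
rho = (0.9559 - 1) / 0.9559
rho = -0.046135

-0.046135


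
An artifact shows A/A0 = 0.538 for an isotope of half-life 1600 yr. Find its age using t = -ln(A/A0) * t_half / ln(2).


lambda = ln(2) / t_half = ln(2) / 1600 = 4.332170e-04 /yr
t = -ln(A/A0) / lambda
t = -ln(0.538) / 4.332170e-04
t = 1430.9 yr

1430.9


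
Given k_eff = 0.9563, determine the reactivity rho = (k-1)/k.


rho = (k_eff - 1) / k_eff
rho = (0.9563 - 1) / 0.9563
rho = -0.045697

-0.045697


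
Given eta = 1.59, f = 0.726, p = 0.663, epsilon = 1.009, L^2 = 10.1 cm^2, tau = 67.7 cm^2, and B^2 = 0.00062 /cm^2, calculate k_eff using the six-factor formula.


k_inf = eta*f*p*eps = 1.59*0.726*0.663*1.009 = 0.7722154
P_TNL = 1/(1 + L^2*B^2) = 1/(1 + 10.1*0.00062) = 0.9937770
P_FNL = exp(-B^2*tau) = exp(-0.00062*67.7) = 0.9588947
k_eff = k_inf * P_TNL * P_FNL = 0.7722154 * 0.9937770 * 0.9588947
k_eff = 0.73587

0.73587


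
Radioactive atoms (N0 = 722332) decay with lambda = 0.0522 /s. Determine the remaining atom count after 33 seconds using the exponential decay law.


N = N0 * exp(-lambda * t)
N = 722332 * exp(-0.0522 * 33)
N = 129009

129009


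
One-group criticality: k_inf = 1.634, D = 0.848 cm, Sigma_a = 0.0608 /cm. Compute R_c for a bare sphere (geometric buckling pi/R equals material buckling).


L^2 = D / Sigma_a = 0.848 / 0.0608 = 13.94737 cm^2
B_m^2 = (k_inf - 1) / L^2 = (1.634 - 1) / 13.94737 = 0.04545660 /cm^2
For a bare sphere: B_g = pi/R, so R_c = pi / sqrt(B_m^2)
R_c = pi / sqrt(0.04545660) = 14.735 cm

14.735


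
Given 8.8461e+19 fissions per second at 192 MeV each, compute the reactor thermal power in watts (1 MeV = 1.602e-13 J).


P = fission_rate * E_MeV * 1.602e-13
P = 8.8461e+19 * 192 * 1.602e-13
P = 2.7209e+09 W

2.7209e+09


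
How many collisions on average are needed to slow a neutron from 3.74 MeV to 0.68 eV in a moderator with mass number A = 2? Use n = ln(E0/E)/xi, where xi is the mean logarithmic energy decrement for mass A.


xi = 1 + (A-1)^2/(2A)*ln((A-1)/(A+1)) = 0.7253469 (for A = 2)
n = ln(E0/E) / xi
n = ln(3.74e6 / 0.68) / 0.7253469
n = ln(5.500000e+06) / 0.7253469 = 21.397

21.397


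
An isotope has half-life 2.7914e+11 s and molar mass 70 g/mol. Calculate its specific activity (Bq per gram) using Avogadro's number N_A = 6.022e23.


lambda = ln(2) / t_half = ln(2) / 2.7914e+11 = 2.483152e-12 /s
SA = lambda * N_A / M
SA = 2.483152e-12 * 6.022e23 / 70
SA = 2.1362e+10 Bq/g

2.1362e+10


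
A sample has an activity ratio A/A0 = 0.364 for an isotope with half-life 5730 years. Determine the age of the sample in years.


lambda = ln(2) / t_half = ln(2) / 5730 = 1.209681e-04 /yr
t = -ln(A/A0) / lambda
t = -ln(0.364) / 1.209681e-04
t = 8354.3 yr

8354.3


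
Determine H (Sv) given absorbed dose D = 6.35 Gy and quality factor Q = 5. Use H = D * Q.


H = D * Q
H = 6.35 * 5
H = 31.750 Sv

31.750


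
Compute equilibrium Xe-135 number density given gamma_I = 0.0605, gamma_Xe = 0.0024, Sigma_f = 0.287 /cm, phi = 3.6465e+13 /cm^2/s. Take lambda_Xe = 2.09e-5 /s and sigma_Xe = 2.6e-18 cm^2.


Xe_eq = (gamma_I + gamma_Xe) * Sigma_f * phi / (lambda_Xe + sigma_Xe * phi)
Numerator = (0.0605 + 0.0024) * 0.287 * 3.6465e+13 = 6.582771e+11
Denominator = 2.09e-5 + 2.6e-18 * 3.6465e+13 = 1.157090e-04
Xe_eq = 6.582771e+11 / 1.157090e-04 = 5.6891e+15 /cm^3

5.6891e+15


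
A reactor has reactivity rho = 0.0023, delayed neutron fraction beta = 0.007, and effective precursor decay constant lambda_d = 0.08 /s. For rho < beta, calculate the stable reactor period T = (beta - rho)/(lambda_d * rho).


T = (beta - rho) / (lambda_d * rho)
T = (0.007 - 0.0023) / (0.08 * 0.0023)
T = 25.543 s

25.543


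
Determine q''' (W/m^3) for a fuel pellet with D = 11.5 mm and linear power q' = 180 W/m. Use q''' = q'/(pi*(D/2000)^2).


r = D / 2 / 1000 = 11.5 / 2 / 1000 = 0.00575 m
q''' = q' / (pi * r^2)
q''' = 180 / (pi * 0.00575^2)
q''' = 1.7330e+06 W/m^3

1.7330e+06


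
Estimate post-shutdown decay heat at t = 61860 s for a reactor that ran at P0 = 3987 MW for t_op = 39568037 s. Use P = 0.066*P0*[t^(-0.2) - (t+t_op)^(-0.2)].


P/P0 = 0.066 * [t^(-0.2) - (t + t_op)^(-0.2)]
P/P0 = 0.066 * [61860^(-0.2) - (61860 + 39568037)^(-0.2)]
P/P0 = 0.066 * [0.1100824 - 0.03022703] = 0.005270454
P = 3987 * 0.005270454 = 21.013 MW

21.013


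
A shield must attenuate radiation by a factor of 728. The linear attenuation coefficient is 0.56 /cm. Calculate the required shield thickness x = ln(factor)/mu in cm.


x = ln(factor) / mu
x = ln(728) / 0.56
x = 11.768 cm

11.768


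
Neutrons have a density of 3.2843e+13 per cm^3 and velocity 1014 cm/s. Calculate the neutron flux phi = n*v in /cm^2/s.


phi = n * v
phi = 3.2843e+13 * 1014
phi = 3.3303e+16 /cm^2/s

3.3303e+16


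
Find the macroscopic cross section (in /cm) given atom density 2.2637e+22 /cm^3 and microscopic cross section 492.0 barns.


Sigma = N * sigma_barns * 1e-24
Sigma = 2.2637e+22 * 492.0 * 1e-24
Sigma = 11.137 /cm

11.137


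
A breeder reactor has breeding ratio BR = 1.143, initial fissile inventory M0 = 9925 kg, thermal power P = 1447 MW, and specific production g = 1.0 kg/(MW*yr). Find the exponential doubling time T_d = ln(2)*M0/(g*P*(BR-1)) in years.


Breeding gain G = BR - 1 = 1.143 - 1 = 0.143
Fissile production rate = g * P * G = 1.0 * 1447 * 0.143 = 206.921 kg/yr
T_d = ln(2) * M0 / (g * P * G)
T_d = ln(2) * 9925 / 206.921 = 33.247 yr

33.247


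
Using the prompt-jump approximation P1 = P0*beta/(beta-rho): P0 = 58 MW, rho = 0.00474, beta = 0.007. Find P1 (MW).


P1/P0 = beta / (beta - rho)
P1/P0 = 0.007 / (0.007 - 0.00474) = 3.097345
P1 = 58 * 3.097345 = 179.65 MW

179.65


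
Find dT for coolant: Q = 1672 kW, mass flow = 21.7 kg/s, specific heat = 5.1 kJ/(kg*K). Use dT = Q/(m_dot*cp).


dT = Q / (m_dot * cp)
dT = 1672 / (21.7 * 5.1)
dT = 15.108 C

15.108


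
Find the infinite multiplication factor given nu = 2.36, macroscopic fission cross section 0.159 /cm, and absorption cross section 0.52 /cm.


k_inf = nu * Sigma_f / Sigma_a
k_inf = 2.36 * 0.159 / 0.52
k_inf = 0.72162

0.72162


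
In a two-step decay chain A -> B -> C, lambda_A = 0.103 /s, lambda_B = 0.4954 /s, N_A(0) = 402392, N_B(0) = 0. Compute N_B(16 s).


N_B(t) = lambda_A * N_A0 / (lambda_B - lambda_A) * [exp(-lambda_A*t) - exp(-lambda_B*t)]
exp(-0.103*16) = 0.1924344; exp(-0.4954*16) = 3.610840e-04
N_B = 0.103 * 402392 / (0.4954 - 0.103) * (0.1924344 - 3.610840e-04)
N_B = 20287

20287


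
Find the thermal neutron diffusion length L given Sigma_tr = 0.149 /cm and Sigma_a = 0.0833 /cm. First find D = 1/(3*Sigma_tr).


D = 1 / (3 * Sigma_tr) = 1 / (3 * 0.149) = 2.237136 cm
L = sqrt(D / Sigma_a)
L = sqrt(2.237136 / 0.0833)
L = 5.1823 cm

5.1823


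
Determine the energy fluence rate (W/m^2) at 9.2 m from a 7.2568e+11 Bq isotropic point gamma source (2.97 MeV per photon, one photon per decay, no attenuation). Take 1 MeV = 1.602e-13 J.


psi = A * E * 1.602e-13 / (4*pi*r^2)
psi = 7.2568e+11 * 2.97 * 1.602e-13 / (4*pi*9.2^2)
psi = 3.2462e-04 W/m^2

3.2462e-04


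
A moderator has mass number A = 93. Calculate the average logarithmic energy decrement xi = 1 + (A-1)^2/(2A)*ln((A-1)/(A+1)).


xi = 1 + (A-1)^2/(2A) * ln((A-1)/(A+1))
xi = 1 + (93-1)^2/(2*93) * ln((93-1)/(93 +1))
xi = 0.021352

0.021352


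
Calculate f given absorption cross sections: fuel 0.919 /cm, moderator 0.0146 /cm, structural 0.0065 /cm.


f = Sigma_a_fuel / (Sigma_a_fuel + Sigma_a_mod + Sigma_a_other)
f = 0.919 / (0.919 + 0.0146 + 0.0065)
f = 0.97756

0.97756


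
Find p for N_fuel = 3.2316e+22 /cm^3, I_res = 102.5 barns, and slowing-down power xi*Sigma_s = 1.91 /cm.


p = exp(-N * I * 1e-24 / (xi*Sigma_s))
p = exp(-3.2316e+22 * 102.5 * 1e-24 / 1.91)
p = 0.17654

0.17654


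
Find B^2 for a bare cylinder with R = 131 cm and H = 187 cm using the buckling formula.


B^2 = (2.405/R)^2 + (pi/H)^2
B^2 = (2.405/131)^2 + (pi/187)^2
B^2 = 6.1928e-04 /cm^2

6.1928e-04


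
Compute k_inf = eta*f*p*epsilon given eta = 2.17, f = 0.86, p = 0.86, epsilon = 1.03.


k_inf = eta * f * p * epsilon
k_inf = 2.17 * 0.86 * 0.86 * 1.03
k_inf = 1.6531

1.6531


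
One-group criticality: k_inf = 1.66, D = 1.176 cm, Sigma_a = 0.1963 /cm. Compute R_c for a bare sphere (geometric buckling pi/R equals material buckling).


L^2 = D / Sigma_a = 1.176 / 0.1963 = 5.990830 cm^2
B_m^2 = (k_inf - 1) / L^2 = (1.66 - 1) / 5.990830 = 0.1101684 /cm^2
For a bare sphere: B_g = pi/R, so R_c = pi / sqrt(B_m^2)
R_c = pi / sqrt(0.1101684) = 9.4650 cm

9.4650


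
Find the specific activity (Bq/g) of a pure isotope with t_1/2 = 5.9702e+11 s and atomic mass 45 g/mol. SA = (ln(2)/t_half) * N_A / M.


lambda = ln(2) / t_half = ln(2) / 5.9702e+11 = 1.161012e-12 /s
SA = lambda * N_A / M
SA = 1.161012e-12 * 6.022e23 / 45
SA = 1.5537e+10 Bq/g

1.5537e+10


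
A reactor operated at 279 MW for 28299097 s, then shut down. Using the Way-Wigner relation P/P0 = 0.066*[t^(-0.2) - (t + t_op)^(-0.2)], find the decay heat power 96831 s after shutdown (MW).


P/P0 = 0.066 * [t^(-0.2) - (t + t_op)^(-0.2)]
P/P0 = 0.066 * [96831^(-0.2) - (96831 + 28299097)^(-0.2)]
P/P0 = 0.066 * [0.1006461 - 0.03231088] = 0.004510125
P = 279 * 0.004510125 = 1.2583 MW

1.2583


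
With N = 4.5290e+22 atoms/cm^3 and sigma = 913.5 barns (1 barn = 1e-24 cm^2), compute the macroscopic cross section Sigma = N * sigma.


Sigma = N * sigma_barns * 1e-24
Sigma = 4.5290e+22 * 913.5 * 1e-24
Sigma = 41.372 /cm

41.372


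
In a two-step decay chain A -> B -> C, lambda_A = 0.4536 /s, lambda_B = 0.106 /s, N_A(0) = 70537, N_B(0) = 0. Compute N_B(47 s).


N_B(t) = lambda_A * N_A0 / (lambda_B - lambda_A) * [exp(-lambda_A*t) - exp(-lambda_B*t)]
exp(-0.4536*47) = 5.510476e-10; exp(-0.106*47) = 0.006860328
N_B = 0.4536 * 70537 / (0.106 - 0.4536) * (5.510476e-10 - 0.006860328)
N_B = 631.47

631.47


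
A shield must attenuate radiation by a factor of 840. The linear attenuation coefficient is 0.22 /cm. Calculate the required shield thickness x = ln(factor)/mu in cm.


x = ln(factor) / mu
x = ln(840) / 0.22
x = 30.606 cm

30.606


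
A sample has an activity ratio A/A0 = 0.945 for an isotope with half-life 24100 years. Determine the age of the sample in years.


lambda = ln(2) / t_half = ln(2) / 24100 = 2.876129e-05 /yr
t = -ln(A/A0) / lambda
t = -ln(0.945) / 2.876129e-05
t = 1966.9 yr

1966.9


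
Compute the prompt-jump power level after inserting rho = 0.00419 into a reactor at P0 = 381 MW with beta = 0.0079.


P1/P0 = beta / (beta - rho)
P1/P0 = 0.0079 / (0.0079 - 0.00419) = 2.129380
P1 = 381 * 2.129380 = 811.29 MW

811.29


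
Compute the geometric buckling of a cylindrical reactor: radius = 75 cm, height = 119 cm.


B^2 = (2.405/R)^2 + (pi/H)^2
B^2 = (2.405/75)^2 + (pi/119)^2
B^2 = 0.0017252 /cm^2

0.0017252


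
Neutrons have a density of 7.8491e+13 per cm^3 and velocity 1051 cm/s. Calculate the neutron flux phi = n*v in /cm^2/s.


phi = n * v
phi = 7.8491e+13 * 1051
phi = 8.2494e+16 /cm^2/s

8.2494e+16


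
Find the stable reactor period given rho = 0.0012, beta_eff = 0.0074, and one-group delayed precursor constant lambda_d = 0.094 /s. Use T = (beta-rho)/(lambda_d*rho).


T = (beta - rho) / (lambda_d * rho)
T = (0.0074 - 0.0012) / (0.094 * 0.0012)
T = 54.965 s

54.965


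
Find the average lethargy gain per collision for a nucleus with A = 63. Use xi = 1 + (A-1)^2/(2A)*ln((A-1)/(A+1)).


xi = 1 + (A-1)^2/(2A) * ln((A-1)/(A+1))
xi = 1 + (63-1)^2/(2*63) * ln((63-1)/(63 +1))
xi = 0.031413

0.031413


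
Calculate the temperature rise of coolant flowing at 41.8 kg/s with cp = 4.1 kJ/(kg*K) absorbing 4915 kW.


dT = Q / (m_dot * cp)
dT = 4915 / (41.8 * 4.1)
dT = 28.679 C

28.679


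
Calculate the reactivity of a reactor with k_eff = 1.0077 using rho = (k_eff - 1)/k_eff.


rho = (k_eff - 1) / k_eff
rho = (1.0077 - 1) / 1.0077
rho = 0.0076412

0.0076412


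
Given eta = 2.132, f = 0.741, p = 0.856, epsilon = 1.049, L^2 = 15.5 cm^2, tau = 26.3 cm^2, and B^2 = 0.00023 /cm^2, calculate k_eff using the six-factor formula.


k_inf = eta*f*p*eps = 2.132*0.741*0.856*1.049 = 1.418583
P_TNL = 1/(1 + L^2*B^2) = 1/(1 + 15.5*0.00023) = 0.9964477
P_FNL = exp(-B^2*tau) = exp(-0.00023*26.3) = 0.9939693
k_eff = k_inf * P_TNL * P_FNL = 1.418583 * 0.9964477 * 0.9939693
k_eff = 1.4050

1.4050


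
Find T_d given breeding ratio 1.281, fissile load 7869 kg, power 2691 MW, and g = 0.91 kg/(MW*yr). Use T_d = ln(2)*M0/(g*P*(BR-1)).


Breeding gain G = BR - 1 = 1.281 - 1 = 0.281
Fissile production rate = g * P * G = 0.91 * 2691 * 0.281 = 688.11561 kg/yr
T_d = ln(2) * M0 / (g * P * G)
T_d = ln(2) * 7869 / 688.11561 = 7.9265 yr

7.9265


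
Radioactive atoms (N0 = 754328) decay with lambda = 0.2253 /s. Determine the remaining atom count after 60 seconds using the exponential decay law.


N = N0 * exp(-lambda * t)
N = 754328 * exp(-0.2253 * 60)
N = 1.0157

1.0157


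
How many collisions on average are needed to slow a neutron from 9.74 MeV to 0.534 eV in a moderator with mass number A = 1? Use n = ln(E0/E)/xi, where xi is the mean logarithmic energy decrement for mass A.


xi = 1 + (A-1)^2/(2A)*ln((A-1)/(A+1)) = 1 (for A = 1)
n = ln(E0/E) / xi
n = ln(9.74e6 / 0.534) / 1
n = ln(1.823970e+07) / 1 = 16.719

16.719


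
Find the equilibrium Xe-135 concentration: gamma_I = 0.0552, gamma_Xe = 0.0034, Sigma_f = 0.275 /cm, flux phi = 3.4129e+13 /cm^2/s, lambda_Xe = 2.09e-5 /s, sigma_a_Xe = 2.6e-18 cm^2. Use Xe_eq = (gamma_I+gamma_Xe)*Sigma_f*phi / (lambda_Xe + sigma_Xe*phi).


Xe_eq = (gamma_I + gamma_Xe) * Sigma_f * phi / (lambda_Xe + sigma_Xe * phi)
Numerator = (0.0552 + 0.0034) * 0.275 * 3.4129e+13 = 5.499888e+11
Denominator = 2.09e-5 + 2.6e-18 * 3.4129e+13 = 1.096354e-04
Xe_eq = 5.499888e+11 / 1.096354e-04 = 5.0165e+15 /cm^3

5.0165e+15


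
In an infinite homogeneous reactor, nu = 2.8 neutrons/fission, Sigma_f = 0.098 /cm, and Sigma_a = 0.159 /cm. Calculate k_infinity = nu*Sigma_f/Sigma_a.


k_inf = nu * Sigma_f / Sigma_a
k_inf = 2.8 * 0.098 / 0.159
k_inf = 1.7258

1.7258


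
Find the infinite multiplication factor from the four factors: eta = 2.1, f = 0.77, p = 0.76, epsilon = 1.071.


k_inf = eta * f * p * epsilon
k_inf = 2.1 * 0.77 * 0.76 * 1.071
k_inf = 1.3162

1.3162


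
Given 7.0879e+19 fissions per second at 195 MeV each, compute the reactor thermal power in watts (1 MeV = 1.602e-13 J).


P = fission_rate * E_MeV * 1.602e-13
P = 7.0879e+19 * 195 * 1.602e-13
P = 2.2142e+09 W

2.2142e+09


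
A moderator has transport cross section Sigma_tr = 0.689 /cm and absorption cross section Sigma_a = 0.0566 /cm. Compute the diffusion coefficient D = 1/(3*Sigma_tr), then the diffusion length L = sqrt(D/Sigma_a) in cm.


D = 1 / (3 * Sigma_tr) = 1 / (3 * 0.689) = 0.4837929 cm
L = sqrt(D / Sigma_a)
L = sqrt(0.4837929 / 0.0566)
L = 2.9236 cm

2.9236


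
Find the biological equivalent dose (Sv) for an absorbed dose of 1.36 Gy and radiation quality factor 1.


H = D * Q
H = 1.36 * 1
H = 1.3600 Sv

1.3600


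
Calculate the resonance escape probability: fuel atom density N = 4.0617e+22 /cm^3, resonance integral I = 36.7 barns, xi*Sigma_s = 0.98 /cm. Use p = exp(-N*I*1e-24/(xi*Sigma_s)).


p = exp(-N * I * 1e-24 / (xi*Sigma_s))
p = exp(-4.0617e+22 * 36.7 * 1e-24 / 0.98)
p = 0.21848

0.21848


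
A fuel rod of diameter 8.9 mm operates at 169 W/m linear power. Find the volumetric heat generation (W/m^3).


r = D / 2 / 1000 = 8.9 / 2 / 1000 = 0.00445 m
q''' = q' / (pi * r^2)
q''' = 169 / (pi * 0.00445^2)
q''' = 2.7165e+06 W/m^3

2.7165e+06


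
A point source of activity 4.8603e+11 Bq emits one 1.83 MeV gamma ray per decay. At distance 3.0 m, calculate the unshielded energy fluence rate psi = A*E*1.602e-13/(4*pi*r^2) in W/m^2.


psi = A * E * 1.602e-13 / (4*pi*r^2)
psi = 4.8603e+11 * 1.83 * 1.602e-13 / (4*pi*3.0^2)
psi = 0.0012599 W/m^2

0.0012599


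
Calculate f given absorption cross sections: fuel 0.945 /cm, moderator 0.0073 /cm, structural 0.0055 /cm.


f = Sigma_a_fuel / (Sigma_a_fuel + Sigma_a_mod + Sigma_a_other)
f = 0.945 / (0.945 + 0.0073 + 0.0055)
f = 0.98664

0.98664


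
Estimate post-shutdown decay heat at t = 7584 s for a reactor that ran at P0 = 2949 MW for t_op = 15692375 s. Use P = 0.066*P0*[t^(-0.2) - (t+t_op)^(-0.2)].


P/P0 = 0.066 * [t^(-0.2) - (t + t_op)^(-0.2)]
P/P0 = 0.066 * [7584^(-0.2) - (7584 + 15692375)^(-0.2)]
P/P0 = 0.066 * [0.1675021 - 0.03637645] = 0.008654293
P = 2949 * 0.008654293 = 25.522 MW

25.522


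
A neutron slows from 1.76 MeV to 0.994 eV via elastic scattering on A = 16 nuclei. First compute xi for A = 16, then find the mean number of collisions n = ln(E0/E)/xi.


xi = 1 + (A-1)^2/(2A)*ln((A-1)/(A+1)) = 0.1199467 (for A = 16)
n = ln(E0/E) / xi
n = ln(1.76e6 / 0.994) / 0.1199467
n = ln(1.770624e+06) / 0.1199467 = 119.94

119.94


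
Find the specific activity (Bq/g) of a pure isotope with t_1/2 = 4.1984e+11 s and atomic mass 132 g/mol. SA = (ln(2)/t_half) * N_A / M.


lambda = ln(2) / t_half = ln(2) / 4.1984e+11 = 1.650979e-12 /s
SA = lambda * N_A / M
SA = 1.650979e-12 * 6.022e23 / 132
SA = 7.5320e+09 Bq/g

7.5320e+09


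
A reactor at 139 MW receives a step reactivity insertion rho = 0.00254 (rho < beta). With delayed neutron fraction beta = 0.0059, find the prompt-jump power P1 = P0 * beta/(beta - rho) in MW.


P1/P0 = beta / (beta - rho)
P1/P0 = 0.0059 / (0.0059 - 0.00254) = 1.755952
P1 = 139 * 1.755952 = 244.08 MW

244.08


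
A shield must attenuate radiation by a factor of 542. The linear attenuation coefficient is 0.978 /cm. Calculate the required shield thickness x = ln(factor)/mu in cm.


x = ln(factor) / mu
x = ln(542) / 0.978
x = 6.4369 cm

6.4369


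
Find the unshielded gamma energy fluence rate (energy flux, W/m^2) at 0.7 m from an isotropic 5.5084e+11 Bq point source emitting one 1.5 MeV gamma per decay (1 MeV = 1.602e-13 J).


psi = A * E * 1.602e-13 / (4*pi*r^2)
psi = 5.5084e+11 * 1.5 * 1.602e-13 / (4*pi*0.7^2)
psi = 0.021497 W/m^2

0.021497


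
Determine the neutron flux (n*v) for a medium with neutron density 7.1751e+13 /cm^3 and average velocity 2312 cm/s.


phi = n * v
phi = 7.1751e+13 * 2312
phi = 1.6589e+17 /cm^2/s

1.6589e+17


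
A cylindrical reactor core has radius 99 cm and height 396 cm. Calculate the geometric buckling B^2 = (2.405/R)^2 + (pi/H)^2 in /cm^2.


B^2 = (2.405/R)^2 + (pi/H)^2
B^2 = (2.405/99)^2 + (pi/396)^2
B^2 = 6.5308e-04 /cm^2

6.5308e-04


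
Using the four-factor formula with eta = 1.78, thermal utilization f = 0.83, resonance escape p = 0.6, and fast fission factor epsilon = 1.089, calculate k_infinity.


k_inf = eta * f * p * epsilon
k_inf = 1.78 * 0.83 * 0.6 * 1.089
k_inf = 0.96533

0.96533


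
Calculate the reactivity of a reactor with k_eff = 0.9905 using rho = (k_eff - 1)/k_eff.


rho = (k_eff - 1) / k_eff
rho = (0.9905 - 1) / 0.9905
rho = -0.0095911

-0.0095911


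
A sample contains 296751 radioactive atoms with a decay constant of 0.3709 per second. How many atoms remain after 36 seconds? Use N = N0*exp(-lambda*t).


N = N0 * exp(-lambda * t)
N = 296751 * exp(-0.3709 * 36)
N = 0.47154

0.47154


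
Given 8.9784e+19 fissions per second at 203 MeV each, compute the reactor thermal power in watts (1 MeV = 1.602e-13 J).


P = fission_rate * E_MeV * 1.602e-13
P = 8.9784e+19 * 203 * 1.602e-13
P = 2.9198e+09 W

2.9198e+09


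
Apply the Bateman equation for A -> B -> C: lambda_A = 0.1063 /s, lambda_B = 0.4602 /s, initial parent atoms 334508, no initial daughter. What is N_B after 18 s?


N_B(t) = lambda_A * N_A0 / (lambda_B - lambda_A) * [exp(-lambda_A*t) - exp(-lambda_B*t)]
exp(-0.1063*18) = 0.1475778; exp(-0.4602*18) = 2.526261e-04
N_B = 0.1063 * 334508 / (0.4602 - 0.1063) * (0.1475778 - 2.526261e-04)
N_B = 14803

14803


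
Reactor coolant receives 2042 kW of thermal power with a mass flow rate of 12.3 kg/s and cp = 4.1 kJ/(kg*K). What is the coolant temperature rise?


dT = Q / (m_dot * cp)
dT = 2042 / (12.3 * 4.1)
dT = 40.492 C

40.492


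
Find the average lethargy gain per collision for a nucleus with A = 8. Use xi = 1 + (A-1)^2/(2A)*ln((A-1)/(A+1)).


xi = 1 + (A-1)^2/(2A) * ln((A-1)/(A+1))
xi = 1 + (8-1)^2/(2*8) * ln((8-1)/(8 +1))
xi = 0.23035

0.23035


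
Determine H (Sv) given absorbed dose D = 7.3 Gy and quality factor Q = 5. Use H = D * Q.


H = D * Q
H = 7.3 * 5
H = 36.500 Sv

36.500


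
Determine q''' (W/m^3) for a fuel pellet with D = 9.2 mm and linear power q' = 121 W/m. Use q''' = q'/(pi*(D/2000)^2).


r = D / 2 / 1000 = 9.2 / 2 / 1000 = 0.0046 m
q''' = q' / (pi * r^2)
q''' = 121 / (pi * 0.0046^2)
q''' = 1.8202e+06 W/m^3

1.8202e+06


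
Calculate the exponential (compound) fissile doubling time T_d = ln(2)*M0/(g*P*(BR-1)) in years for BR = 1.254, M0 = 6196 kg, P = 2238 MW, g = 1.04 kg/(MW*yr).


Breeding gain G = BR - 1 = 1.254 - 1 = 0.254
Fissile production rate = g * P * G = 1.04 * 2238 * 0.254 = 591.19008 kg/yr
T_d = ln(2) * M0 / (g * P * G)
T_d = ln(2) * 6196 / 591.19008 = 7.2646 yr

7.2646


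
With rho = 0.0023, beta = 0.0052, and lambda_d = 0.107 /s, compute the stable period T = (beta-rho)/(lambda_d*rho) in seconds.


T = (beta - rho) / (lambda_d * rho)
T = (0.0052 - 0.0023) / (0.107 * 0.0023)
T = 11.784 s

11.784


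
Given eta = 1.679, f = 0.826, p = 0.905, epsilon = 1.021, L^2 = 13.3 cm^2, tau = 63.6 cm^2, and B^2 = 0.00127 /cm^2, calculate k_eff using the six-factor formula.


k_inf = eta*f*p*eps = 1.679*0.826*0.905*1.021 = 1.281460
P_TNL = 1/(1 + L^2*B^2) = 1/(1 + 13.3*0.00127) = 0.9833896
P_FNL = exp(-B^2*tau) = exp(-0.00127*63.6) = 0.9224040
k_eff = k_inf * P_TNL * P_FNL = 1.281460 * 0.9833896 * 0.9224040
k_eff = 1.1624

1.1624


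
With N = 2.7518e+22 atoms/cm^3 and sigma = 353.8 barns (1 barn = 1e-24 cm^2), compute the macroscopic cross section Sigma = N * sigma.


Sigma = N * sigma_barns * 1e-24
Sigma = 2.7518e+22 * 353.8 * 1e-24
Sigma = 9.7359 /cm

9.7359


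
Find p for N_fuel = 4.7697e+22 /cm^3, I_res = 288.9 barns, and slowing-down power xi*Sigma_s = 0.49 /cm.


p = exp(-N * I * 1e-24 / (xi*Sigma_s))
p = exp(-4.7697e+22 * 288.9 * 1e-24 / 0.49)
p = 6.1217e-13

6.1217e-13


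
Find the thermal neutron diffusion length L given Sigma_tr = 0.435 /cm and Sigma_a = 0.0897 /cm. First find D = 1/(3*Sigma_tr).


D = 1 / (3 * Sigma_tr) = 1 / (3 * 0.435) = 0.7662835 cm
L = sqrt(D / Sigma_a)
L = sqrt(0.7662835 / 0.0897)
L = 2.9228 cm

2.9228


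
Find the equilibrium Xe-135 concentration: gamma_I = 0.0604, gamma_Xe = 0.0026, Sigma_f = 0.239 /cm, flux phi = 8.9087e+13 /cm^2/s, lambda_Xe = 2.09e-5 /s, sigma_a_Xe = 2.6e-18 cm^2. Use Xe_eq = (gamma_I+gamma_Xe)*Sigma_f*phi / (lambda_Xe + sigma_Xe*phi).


Xe_eq = (gamma_I + gamma_Xe) * Sigma_f * phi / (lambda_Xe + sigma_Xe * phi)
Numerator = (0.0604 + 0.0026) * 0.239 * 8.9087e+13 = 1.341383e+12
Denominator = 2.09e-5 + 2.6e-18 * 8.9087e+13 = 2.525262e-04
Xe_eq = 1.341383e+12 / 2.525262e-04 = 5.3119e+15 /cm^3

5.3119e+15


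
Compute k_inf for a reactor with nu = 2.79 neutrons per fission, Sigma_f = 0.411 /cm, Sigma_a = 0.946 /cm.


k_inf = nu * Sigma_f / Sigma_a
k_inf = 2.79 * 0.411 / 0.946
k_inf = 1.2121

1.2121


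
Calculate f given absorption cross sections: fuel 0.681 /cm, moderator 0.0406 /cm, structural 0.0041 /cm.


f = Sigma_a_fuel / (Sigma_a_fuel + Sigma_a_mod + Sigma_a_other)
f = 0.681 / (0.681 + 0.0406 + 0.0041)
f = 0.93840

0.93840


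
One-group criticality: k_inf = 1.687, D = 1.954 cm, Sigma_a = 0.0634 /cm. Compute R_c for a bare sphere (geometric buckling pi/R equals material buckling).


L^2 = D / Sigma_a = 1.954 / 0.0634 = 30.82019 cm^2
B_m^2 = (k_inf - 1) / L^2 = (1.687 - 1) / 30.82019 = 0.02229058 /cm^2
For a bare sphere: B_g = pi/R, so R_c = pi / sqrt(B_m^2)
R_c = pi / sqrt(0.02229058) = 21.042 cm

21.042


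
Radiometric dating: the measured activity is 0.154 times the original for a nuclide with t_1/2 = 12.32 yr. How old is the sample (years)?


lambda = ln(2) / t_half = ln(2) / 12.32 = 0.05626195 /yr
t = -ln(A/A0) / lambda
t = -ln(0.154) / 0.05626195
t = 33.252 yr

33.252


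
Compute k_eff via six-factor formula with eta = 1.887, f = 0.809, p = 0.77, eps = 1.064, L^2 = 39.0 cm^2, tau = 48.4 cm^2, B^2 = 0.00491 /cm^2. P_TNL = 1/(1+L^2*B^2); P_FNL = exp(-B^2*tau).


k_inf = eta*f*p*eps = 1.887*0.809*0.77*1.064 = 1.250699
P_TNL = 1/(1 + L^2*B^2) = 1/(1 + 39.0*0.00491) = 0.8392853
P_FNL = exp(-B^2*tau) = exp(-0.00491*48.4) = 0.7884833
k_eff = k_inf * P_TNL * P_FNL = 1.250699 * 0.8392853 * 0.7884833
k_eff = 0.82767

0.82767


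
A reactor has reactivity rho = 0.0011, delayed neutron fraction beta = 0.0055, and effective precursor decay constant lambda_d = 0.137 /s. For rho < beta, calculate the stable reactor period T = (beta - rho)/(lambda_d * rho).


T = (beta - rho) / (lambda_d * rho)
T = (0.0055 - 0.0011) / (0.137 * 0.0011)
T = 29.197 s

29.197


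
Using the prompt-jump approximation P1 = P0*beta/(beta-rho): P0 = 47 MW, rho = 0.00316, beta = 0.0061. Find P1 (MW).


P1/P0 = beta / (beta - rho)
P1/P0 = 0.0061 / (0.0061 - 0.00316) = 2.074830
P1 = 47 * 2.074830 = 97.517 MW

97.517


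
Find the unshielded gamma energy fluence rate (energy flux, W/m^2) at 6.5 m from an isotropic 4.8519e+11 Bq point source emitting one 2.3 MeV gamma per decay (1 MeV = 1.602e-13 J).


psi = A * E * 1.602e-13 / (4*pi*r^2)
psi = 4.8519e+11 * 2.3 * 1.602e-13 / (4*pi*6.5^2)
psi = 3.3672e-04 W/m^2

3.3672e-04


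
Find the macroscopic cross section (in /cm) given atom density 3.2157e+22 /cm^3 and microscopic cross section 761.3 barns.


Sigma = N * sigma_barns * 1e-24
Sigma = 3.2157e+22 * 761.3 * 1e-24
Sigma = 24.481 /cm

24.481


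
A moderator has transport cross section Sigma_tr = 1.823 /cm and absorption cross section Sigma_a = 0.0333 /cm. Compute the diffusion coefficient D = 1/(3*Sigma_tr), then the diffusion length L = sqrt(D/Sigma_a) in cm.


D = 1 / (3 * Sigma_tr) = 1 / (3 * 1.823) = 0.1828488 cm
L = sqrt(D / Sigma_a)
L = sqrt(0.1828488 / 0.0333)
L = 2.3433 cm

2.3433


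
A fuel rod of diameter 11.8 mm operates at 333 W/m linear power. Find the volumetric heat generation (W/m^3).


r = D / 2 / 1000 = 11.8 / 2 / 1000 = 0.0059 m
q''' = q' / (pi * r^2)
q''' = 333 / (pi * 0.0059^2)
q''' = 3.0450e+06 W/m^3

3.0450e+06


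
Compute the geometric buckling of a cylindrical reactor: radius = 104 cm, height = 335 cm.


B^2 = (2.405/R)^2 + (pi/H)^2
B^2 = (2.405/104)^2 + (pi/335)^2
B^2 = 6.2271e-04 /cm^2

6.2271e-04


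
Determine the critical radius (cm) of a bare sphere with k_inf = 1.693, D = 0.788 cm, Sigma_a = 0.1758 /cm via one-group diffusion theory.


L^2 = D / Sigma_a = 0.788 / 0.1758 = 4.482366 cm^2
B_m^2 = (k_inf - 1) / L^2 = (1.693 - 1) / 4.482366 = 0.1546058 /cm^2
For a bare sphere: B_g = pi/R, so R_c = pi / sqrt(B_m^2)
R_c = pi / sqrt(0.1546058) = 7.9898 cm

7.9898


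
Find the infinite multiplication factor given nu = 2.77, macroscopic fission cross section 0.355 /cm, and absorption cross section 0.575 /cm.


k_inf = nu * Sigma_f / Sigma_a
k_inf = 2.77 * 0.355 / 0.575
k_inf = 1.7102

1.7102


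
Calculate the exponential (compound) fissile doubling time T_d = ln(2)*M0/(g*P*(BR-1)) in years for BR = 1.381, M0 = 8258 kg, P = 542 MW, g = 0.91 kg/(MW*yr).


Breeding gain G = BR - 1 = 1.381 - 1 = 0.381
Fissile production rate = g * P * G = 0.91 * 542 * 0.381 = 187.91682 kg/yr
T_d = ln(2) * M0 / (g * P * G)
T_d = ln(2) * 8258 / 187.91682 = 30.460 yr

30.460


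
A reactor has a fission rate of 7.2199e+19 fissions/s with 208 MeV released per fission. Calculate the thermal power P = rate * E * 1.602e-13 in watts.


P = fission_rate * E_MeV * 1.602e-13
P = 7.2199e+19 * 208 * 1.602e-13
P = 2.4058e+09 W

2.4058e+09


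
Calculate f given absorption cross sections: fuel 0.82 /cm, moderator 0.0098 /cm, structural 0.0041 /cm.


f = Sigma_a_fuel / (Sigma_a_fuel + Sigma_a_mod + Sigma_a_other)
f = 0.82 / (0.82 + 0.0098 + 0.0041)
f = 0.98333

0.98333


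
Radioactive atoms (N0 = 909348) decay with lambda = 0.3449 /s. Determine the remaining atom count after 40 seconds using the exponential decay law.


N = N0 * exp(-lambda * t)
N = 909348 * exp(-0.3449 * 40)
N = 0.92726

0.92726


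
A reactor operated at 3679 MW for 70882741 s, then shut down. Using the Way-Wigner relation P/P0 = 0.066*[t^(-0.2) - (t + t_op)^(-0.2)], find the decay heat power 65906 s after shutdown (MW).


P/P0 = 0.066 * [t^(-0.2) - (t + t_op)^(-0.2)]
P/P0 = 0.066 * [65906^(-0.2) - (65906 + 70882741)^(-0.2)]
P/P0 = 0.066 * [0.1086964 - 0.02690365] = 0.005398321
P = 3679 * 0.005398321 = 19.860 MW

19.860


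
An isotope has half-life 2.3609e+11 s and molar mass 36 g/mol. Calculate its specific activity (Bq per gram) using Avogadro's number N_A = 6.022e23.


lambda = ln(2) / t_half = ln(2) / 2.3609e+11 = 2.935945e-12 /s
SA = lambda * N_A / M
SA = 2.935945e-12 * 6.022e23 / 36
SA = 4.9112e+10 Bq/g

4.9112e+10


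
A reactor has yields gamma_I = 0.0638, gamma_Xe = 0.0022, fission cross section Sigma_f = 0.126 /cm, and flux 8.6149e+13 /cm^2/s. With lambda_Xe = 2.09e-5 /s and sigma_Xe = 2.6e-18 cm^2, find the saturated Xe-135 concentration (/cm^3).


Xe_eq = (gamma_I + gamma_Xe) * Sigma_f * phi / (lambda_Xe + sigma_Xe * phi)
Numerator = (0.0638 + 0.0022) * 0.126 * 8.6149e+13 = 7.164151e+11
Denominator = 2.09e-5 + 2.6e-18 * 8.6149e+13 = 2.448874e-04
Xe_eq = 7.164151e+11 / 2.448874e-04 = 2.9255e+15 /cm^3

2.9255e+15


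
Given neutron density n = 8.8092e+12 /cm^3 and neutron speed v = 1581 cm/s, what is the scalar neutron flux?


phi = n * v
phi = 8.8092e+12 * 1581
phi = 1.3927e+16 /cm^2/s

1.3927e+16


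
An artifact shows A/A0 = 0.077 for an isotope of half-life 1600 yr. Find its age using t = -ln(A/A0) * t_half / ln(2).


lambda = ln(2) / t_half = ln(2) / 1600 = 4.332170e-04 /yr
t = -ln(A/A0) / lambda
t = -ln(0.077) / 4.332170e-04
t = 5918.4 yr

5918.4


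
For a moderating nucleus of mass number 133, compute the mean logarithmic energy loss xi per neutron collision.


xi = 1 + (A-1)^2/(2A) * ln((A-1)/(A+1))
xi = 1 + (133-1)^2/(2*133) * ln((133-1)/(133 +1))
xi = 0.014962

0.014962


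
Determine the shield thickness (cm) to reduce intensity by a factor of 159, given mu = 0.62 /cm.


x = ln(factor) / mu
x = ln(159) / 0.62
x = 8.1757 cm

8.1757


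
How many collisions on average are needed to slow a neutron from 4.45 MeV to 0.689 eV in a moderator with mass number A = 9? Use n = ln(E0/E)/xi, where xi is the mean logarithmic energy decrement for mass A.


xi = 1 + (A-1)^2/(2A)*ln((A-1)/(A+1)) = 0.2066007 (for A = 9)
n = ln(E0/E) / xi
n = ln(4.45e6 / 0.689) / 0.2066007
n = ln(6.458636e+06) / 0.2066007 = 75.900

75.900


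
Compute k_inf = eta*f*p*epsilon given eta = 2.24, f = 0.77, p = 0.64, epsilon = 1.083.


k_inf = eta * f * p * epsilon
k_inf = 2.24 * 0.77 * 0.64 * 1.083
k_inf = 1.1955

1.1955


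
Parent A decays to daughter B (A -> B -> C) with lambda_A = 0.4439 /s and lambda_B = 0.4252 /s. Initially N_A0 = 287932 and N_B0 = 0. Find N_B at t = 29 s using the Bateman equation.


N_B(t) = lambda_A * N_A0 / (lambda_B - lambda_A) * [exp(-lambda_A*t) - exp(-lambda_B*t)]
exp(-0.4439*29) = 2.566160e-06; exp(-0.4252*29) = 4.413688e-06
N_B = 0.4439 * 287932 / (0.4252 - 0.4439) * (2.566160e-06 - 4.413688e-06)
N_B = 12.628

12.628


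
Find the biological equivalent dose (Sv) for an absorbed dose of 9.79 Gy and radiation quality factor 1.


H = D * Q
H = 9.79 * 1
H = 9.7900 Sv

9.7900
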